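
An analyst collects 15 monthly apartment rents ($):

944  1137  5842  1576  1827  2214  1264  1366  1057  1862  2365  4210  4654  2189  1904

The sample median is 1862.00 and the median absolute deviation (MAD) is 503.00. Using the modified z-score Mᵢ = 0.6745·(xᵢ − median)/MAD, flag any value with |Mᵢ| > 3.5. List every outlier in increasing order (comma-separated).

|Mᵢ| > 3.5 ⇔ |xᵢ − 1862.00| > 3.5·503.00/0.6745 = 2610.08.
So outliers lie outside [-748.08, 4472.08].
4654: M = 3.74 → outlier.
5842: M = 5.34 → outlier.

4654, 5842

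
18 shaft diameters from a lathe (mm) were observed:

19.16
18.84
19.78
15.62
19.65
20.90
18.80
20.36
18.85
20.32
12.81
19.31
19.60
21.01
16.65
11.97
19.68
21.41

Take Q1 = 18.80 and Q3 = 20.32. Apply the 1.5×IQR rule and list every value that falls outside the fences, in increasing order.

IQR = Q3 − Q1 = 20.32 − 18.80 = 1.52.
Lower fence = Q1 − 1.5·IQR = 18.80 − 2.28 = 16.52.
Upper fence = Q3 + 1.5·IQR = 20.32 + 2.28 = 22.60.
11.97 < 16.52 → outlier.
12.81 < 16.52 → outlier.
15.62 < 16.52 → outlier.
All remaining values lie within [16.52, 22.60].

11.97, 12.81, 15.62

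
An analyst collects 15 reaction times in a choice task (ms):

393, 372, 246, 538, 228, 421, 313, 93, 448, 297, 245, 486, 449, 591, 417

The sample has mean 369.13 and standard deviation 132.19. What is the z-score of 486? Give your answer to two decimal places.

z = (486 − 369.13) / 132.19 = 0.88.

0.88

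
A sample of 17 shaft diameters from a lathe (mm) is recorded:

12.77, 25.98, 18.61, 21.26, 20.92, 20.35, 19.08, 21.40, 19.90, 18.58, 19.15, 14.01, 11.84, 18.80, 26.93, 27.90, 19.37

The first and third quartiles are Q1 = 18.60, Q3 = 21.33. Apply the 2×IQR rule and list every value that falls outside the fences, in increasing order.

IQR = Q3 − Q1 = 21.33 − 18.60 = 2.73.
Lower fence = Q1 − 2·IQR = 18.60 − 5.46 = 13.14.
Upper fence = Q3 + 2·IQR = 21.33 + 5.46 = 26.79.
11.84 < 13.14 → outlier.
12.77 < 13.14 → outlier.
26.93 > 26.79 → outlier.
27.90 > 26.79 → outlier.
All remaining values lie within [13.14, 26.79].

11.84, 12.77, 26.93, 27.90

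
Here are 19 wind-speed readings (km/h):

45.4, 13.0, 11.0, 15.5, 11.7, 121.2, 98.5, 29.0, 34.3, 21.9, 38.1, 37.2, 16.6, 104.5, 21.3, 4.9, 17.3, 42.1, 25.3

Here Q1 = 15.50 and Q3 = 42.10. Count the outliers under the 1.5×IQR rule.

3

IQR = 26.60; fences at 15.50 − 39.90 = -24.40 and 42.10 + 39.90 = 82.00.
Outside the cutoffs: 98.5, 104.5, 121.2.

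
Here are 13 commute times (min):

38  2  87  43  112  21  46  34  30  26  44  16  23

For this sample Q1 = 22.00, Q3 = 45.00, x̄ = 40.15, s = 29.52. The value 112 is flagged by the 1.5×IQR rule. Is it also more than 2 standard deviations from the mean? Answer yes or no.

yes

z = (112 − 40.15) / 29.52 = 2.43.
|z| = 2.43 > 2.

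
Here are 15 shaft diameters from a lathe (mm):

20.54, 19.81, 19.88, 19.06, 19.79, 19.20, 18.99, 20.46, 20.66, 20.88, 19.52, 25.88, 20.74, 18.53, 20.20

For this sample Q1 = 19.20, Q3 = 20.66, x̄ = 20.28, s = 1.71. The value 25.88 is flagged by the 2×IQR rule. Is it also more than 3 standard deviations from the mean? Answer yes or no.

z = (25.88 − 20.28) / 1.71 = 3.27.
|z| = 3.27 > 3.

yes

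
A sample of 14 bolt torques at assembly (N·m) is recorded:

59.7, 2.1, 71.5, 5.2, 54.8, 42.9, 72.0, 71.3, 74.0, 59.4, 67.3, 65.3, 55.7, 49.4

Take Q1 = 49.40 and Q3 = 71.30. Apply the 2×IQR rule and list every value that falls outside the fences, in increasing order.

IQR = Q3 − Q1 = 71.30 − 49.40 = 21.90.
Lower fence = Q1 − 2·IQR = 49.40 − 43.80 = 5.60.
Upper fence = Q3 + 2·IQR = 71.30 + 43.80 = 115.10.
2.1 < 5.60 → outlier.
5.2 < 5.60 → outlier.
All remaining values lie within [5.60, 115.10].

2.1, 5.2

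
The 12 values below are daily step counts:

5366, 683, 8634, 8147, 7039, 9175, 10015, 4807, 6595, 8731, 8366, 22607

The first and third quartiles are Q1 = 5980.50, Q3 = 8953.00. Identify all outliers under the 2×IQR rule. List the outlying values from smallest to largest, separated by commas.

IQR = Q3 − Q1 = 8953.00 − 5980.50 = 2972.50.
Lower fence = Q1 − 2·IQR = 5980.50 − 5945.00 = 35.50.
Upper fence = Q3 + 2·IQR = 8953.00 + 5945.00 = 14898.00.
22607 > 14898.00 → outlier.
All remaining values lie within [35.50, 14898.00].

22607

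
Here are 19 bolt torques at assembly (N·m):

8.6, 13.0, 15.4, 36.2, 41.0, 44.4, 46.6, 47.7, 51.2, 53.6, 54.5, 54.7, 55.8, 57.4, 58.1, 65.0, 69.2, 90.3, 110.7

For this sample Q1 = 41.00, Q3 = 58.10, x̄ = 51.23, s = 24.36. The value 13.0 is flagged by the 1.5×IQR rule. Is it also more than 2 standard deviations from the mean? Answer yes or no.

z = (13.0 − 51.23) / 24.36 = -1.57.
|z| = 1.57 ≤ 2.

no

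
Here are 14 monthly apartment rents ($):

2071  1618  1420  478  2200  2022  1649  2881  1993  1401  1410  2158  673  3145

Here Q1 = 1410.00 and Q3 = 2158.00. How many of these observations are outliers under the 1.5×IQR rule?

0

IQR = 748.00; fences at 1410.00 − 1122.00 = 288.00 and 2158.00 + 1122.00 = 3280.00.
Every value lies within the cutoffs.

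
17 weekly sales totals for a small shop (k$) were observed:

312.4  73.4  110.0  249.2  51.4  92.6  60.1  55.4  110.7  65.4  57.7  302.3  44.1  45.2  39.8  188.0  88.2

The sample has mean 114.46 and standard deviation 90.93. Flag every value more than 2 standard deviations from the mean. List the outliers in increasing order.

302.3, 312.4

Cutoffs at x̄ ± 2s: 114.46 ± 2·90.93 = [-67.40, 296.32].
302.3: z = 2.07, |z| > 2 → outlier.
312.4: z = 2.18, |z| > 2 → outlier.
Every other value lies within [-67.40, 296.32].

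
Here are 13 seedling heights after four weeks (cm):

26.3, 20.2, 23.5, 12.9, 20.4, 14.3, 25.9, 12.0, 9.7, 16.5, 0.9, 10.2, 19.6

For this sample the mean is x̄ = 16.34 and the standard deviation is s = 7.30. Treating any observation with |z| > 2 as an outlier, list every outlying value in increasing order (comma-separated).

0.9

Cutoffs at x̄ ± 2s: 16.34 ± 2·7.30 = [1.74, 30.94].
0.9: z = -2.12, |z| > 2 → outlier.
Every other value lies within [1.74, 30.94].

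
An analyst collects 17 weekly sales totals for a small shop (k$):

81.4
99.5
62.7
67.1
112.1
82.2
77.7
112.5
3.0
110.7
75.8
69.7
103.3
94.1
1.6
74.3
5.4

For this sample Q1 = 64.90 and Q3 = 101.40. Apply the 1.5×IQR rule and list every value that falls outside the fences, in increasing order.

IQR = Q3 − Q1 = 101.40 − 64.90 = 36.50.
Lower fence = Q1 − 1.5·IQR = 64.90 − 54.75 = 10.15.
Upper fence = Q3 + 1.5·IQR = 101.40 + 54.75 = 156.15.
1.6 < 10.15 → outlier.
3.0 < 10.15 → outlier.
5.4 < 10.15 → outlier.
All remaining values lie within [10.15, 156.15].

1.6, 3.0, 5.4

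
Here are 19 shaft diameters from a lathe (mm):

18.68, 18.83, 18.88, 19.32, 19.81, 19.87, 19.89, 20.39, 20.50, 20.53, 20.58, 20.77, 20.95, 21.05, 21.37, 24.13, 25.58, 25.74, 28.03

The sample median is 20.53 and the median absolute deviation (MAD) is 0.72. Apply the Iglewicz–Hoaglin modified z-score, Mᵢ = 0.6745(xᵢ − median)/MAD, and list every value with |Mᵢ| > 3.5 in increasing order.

25.58, 25.74, 28.03

|Mᵢ| > 3.5 ⇔ |xᵢ − 20.53| > 3.5·0.72/0.6745 = 3.74.
So outliers lie outside [16.79, 24.27].
25.58: M = 4.73 → outlier.
25.74: M = 4.88 → outlier.
28.03: M = 7.03 → outlier.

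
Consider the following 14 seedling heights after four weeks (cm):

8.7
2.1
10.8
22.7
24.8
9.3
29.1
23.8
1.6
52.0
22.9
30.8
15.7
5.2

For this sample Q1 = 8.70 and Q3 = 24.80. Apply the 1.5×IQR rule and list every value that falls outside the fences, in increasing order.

52.0

IQR = Q3 − Q1 = 24.80 − 8.70 = 16.10.
Lower fence = Q1 − 1.5·IQR = 8.70 − 24.15 = -15.45.
Upper fence = Q3 + 1.5·IQR = 24.80 + 24.15 = 48.95.
52.0 > 48.95 → outlier.
All remaining values lie within [-15.45, 48.95].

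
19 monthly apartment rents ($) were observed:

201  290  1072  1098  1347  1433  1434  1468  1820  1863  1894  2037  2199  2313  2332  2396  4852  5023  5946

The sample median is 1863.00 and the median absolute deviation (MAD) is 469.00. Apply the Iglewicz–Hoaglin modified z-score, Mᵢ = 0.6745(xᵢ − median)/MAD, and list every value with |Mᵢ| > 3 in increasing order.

4852, 5023, 5946

|Mᵢ| > 3 ⇔ |xᵢ − 1863.00| > 3·469.00/0.6745 = 2085.99.
So outliers lie outside [-222.99, 3948.99].
4852: M = 4.30 → outlier.
5023: M = 4.54 → outlier.
5946: M = 5.87 → outlier.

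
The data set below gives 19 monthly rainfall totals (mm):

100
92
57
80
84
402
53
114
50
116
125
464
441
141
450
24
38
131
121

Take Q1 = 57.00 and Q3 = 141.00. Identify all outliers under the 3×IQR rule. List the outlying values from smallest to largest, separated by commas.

402, 441, 450, 464

IQR = Q3 − Q1 = 141.00 − 57.00 = 84.00.
Lower fence = Q1 − 3·IQR = 57.00 − 252.00 = -195.00.
Upper fence = Q3 + 3·IQR = 141.00 + 252.00 = 393.00.
402 > 393.00 → outlier.
441 > 393.00 → outlier.
450 > 393.00 → outlier.
464 > 393.00 → outlier.
All remaining values lie within [-195.00, 393.00].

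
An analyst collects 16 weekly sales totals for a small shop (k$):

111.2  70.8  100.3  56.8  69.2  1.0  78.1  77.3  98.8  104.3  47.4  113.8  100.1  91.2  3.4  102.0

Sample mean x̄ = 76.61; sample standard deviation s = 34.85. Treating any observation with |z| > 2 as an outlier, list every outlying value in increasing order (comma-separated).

1.0, 3.4

Cutoffs at x̄ ± 2s: 76.61 ± 2·34.85 = [6.91, 146.31].
1.0: z = -2.17, |z| > 2 → outlier.
3.4: z = -2.10, |z| > 2 → outlier.
Every other value lies within [6.91, 146.31].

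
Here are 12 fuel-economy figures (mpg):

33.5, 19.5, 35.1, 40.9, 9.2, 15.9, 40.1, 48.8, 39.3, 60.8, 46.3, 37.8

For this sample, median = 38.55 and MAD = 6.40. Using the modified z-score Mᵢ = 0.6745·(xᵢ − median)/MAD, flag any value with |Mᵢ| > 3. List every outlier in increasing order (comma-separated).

9.2

|Mᵢ| > 3 ⇔ |xᵢ − 38.55| > 3·6.40/0.6745 = 28.47.
So outliers lie outside [10.08, 67.02].
9.2: M = -3.09 → outlier.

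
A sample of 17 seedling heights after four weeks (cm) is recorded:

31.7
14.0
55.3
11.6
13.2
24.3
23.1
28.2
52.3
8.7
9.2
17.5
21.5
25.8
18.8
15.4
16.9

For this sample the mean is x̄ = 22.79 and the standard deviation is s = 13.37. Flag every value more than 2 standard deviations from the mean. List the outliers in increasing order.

52.3, 55.3

Cutoffs at x̄ ± 2s: 22.79 ± 2·13.37 = [-3.95, 49.53].
52.3: z = 2.21, |z| > 2 → outlier.
55.3: z = 2.43, |z| > 2 → outlier.
Every other value lies within [-3.95, 49.53].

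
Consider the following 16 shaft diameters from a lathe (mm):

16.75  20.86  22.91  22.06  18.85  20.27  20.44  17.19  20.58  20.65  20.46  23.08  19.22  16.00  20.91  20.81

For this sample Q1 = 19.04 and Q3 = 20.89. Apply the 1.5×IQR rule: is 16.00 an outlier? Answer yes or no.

IQR = Q3 − Q1 = 20.89 − 19.04 = 1.85.
Lower fence = Q1 − 1.5·IQR = 19.04 − 2.775 = 16.265.
Upper fence = Q3 + 1.5·IQR = 20.89 + 2.775 = 23.665.
16.00 lies below the lower fence.

yes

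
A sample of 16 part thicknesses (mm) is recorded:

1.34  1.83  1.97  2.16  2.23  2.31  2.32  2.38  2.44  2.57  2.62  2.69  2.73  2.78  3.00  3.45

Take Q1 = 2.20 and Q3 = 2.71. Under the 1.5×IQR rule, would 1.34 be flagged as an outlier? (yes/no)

IQR = Q3 − Q1 = 2.71 − 2.20 = 0.51.
Lower fence = Q1 − 1.5·IQR = 2.20 − 0.765 = 1.435.
Upper fence = Q3 + 1.5·IQR = 2.71 + 0.765 = 3.475.
1.34 lies below the lower fence.

yes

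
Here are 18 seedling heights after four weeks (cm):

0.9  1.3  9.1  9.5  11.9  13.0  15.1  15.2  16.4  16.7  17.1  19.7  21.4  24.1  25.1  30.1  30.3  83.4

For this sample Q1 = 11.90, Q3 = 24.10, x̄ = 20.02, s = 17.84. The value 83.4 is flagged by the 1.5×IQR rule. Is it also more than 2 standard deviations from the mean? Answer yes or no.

z = (83.4 − 20.02) / 17.84 = 3.55.
|z| = 3.55 > 2.

yes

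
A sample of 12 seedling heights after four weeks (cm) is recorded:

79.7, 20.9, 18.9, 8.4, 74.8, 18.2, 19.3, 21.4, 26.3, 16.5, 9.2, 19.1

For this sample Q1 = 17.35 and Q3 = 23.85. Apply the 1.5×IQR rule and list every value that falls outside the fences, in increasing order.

IQR = Q3 − Q1 = 23.85 − 17.35 = 6.50.
Lower fence = Q1 − 1.5·IQR = 17.35 − 9.75 = 7.60.
Upper fence = Q3 + 1.5·IQR = 23.85 + 9.75 = 33.60.
74.8 > 33.60 → outlier.
79.7 > 33.60 → outlier.
All remaining values lie within [7.60, 33.60].

74.8, 79.7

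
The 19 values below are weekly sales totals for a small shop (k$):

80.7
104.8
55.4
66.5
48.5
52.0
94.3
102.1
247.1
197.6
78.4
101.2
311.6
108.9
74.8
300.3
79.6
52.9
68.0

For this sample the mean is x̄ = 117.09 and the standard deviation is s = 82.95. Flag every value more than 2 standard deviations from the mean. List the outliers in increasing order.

300.3, 311.6

Cutoffs at x̄ ± 2s: 117.09 ± 2·82.95 = [-48.81, 282.99].
300.3: z = 2.21, |z| > 2 → outlier.
311.6: z = 2.34, |z| > 2 → outlier.
Every other value lies within [-48.81, 282.99].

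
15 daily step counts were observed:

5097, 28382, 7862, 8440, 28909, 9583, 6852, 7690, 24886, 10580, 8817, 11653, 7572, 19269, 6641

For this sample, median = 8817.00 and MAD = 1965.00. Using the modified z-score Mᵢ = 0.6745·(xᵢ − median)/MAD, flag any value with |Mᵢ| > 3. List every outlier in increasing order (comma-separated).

19269, 24886, 28382, 28909

|Mᵢ| > 3 ⇔ |xᵢ − 8817.00| > 3·1965.00/0.6745 = 8739.81.
So outliers lie outside [77.19, 17556.81].
19269: M = 3.59 → outlier.
24886: M = 5.52 → outlier.
28382: M = 6.72 → outlier.
28909: M = 6.90 → outlier.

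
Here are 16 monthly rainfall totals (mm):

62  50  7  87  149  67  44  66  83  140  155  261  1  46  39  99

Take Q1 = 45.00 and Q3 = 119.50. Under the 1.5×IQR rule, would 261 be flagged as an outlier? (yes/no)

IQR = Q3 − Q1 = 119.50 − 45.00 = 74.50.
Lower fence = Q1 − 1.5·IQR = 45.00 − 111.75 = -66.75.
Upper fence = Q3 + 1.5·IQR = 119.50 + 111.75 = 231.25.
261 lies above the upper fence.

yes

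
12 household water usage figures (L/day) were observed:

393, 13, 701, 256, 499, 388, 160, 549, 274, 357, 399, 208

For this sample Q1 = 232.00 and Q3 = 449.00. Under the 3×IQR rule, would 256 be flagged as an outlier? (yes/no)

IQR = Q3 − Q1 = 449.00 − 232.00 = 217.00.
Lower fence = Q1 − 3·IQR = 232.00 − 651.00 = -419.00.
Upper fence = Q3 + 3·IQR = 449.00 + 651.00 = 1100.00.
256 lies within [-419.00, 1100.00].

no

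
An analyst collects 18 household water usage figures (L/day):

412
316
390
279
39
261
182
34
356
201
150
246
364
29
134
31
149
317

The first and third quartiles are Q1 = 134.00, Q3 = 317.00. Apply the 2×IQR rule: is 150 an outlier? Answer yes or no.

IQR = Q3 − Q1 = 317.00 − 134.00 = 183.00.
Lower fence = Q1 − 2·IQR = 134.00 − 366.00 = -232.00.
Upper fence = Q3 + 2·IQR = 317.00 + 366.00 = 683.00.
150 lies within [-232.00, 683.00].

no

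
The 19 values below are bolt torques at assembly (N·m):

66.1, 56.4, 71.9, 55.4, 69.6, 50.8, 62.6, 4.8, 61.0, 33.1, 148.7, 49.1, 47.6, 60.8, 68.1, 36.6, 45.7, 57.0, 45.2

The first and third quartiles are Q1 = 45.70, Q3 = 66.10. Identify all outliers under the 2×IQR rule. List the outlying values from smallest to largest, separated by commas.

IQR = Q3 − Q1 = 66.10 − 45.70 = 20.40.
Lower fence = Q1 − 2·IQR = 45.70 − 40.80 = 4.90.
Upper fence = Q3 + 2·IQR = 66.10 + 40.80 = 106.90.
4.8 < 4.90 → outlier.
148.7 > 106.90 → outlier.
All remaining values lie within [4.90, 106.90].

4.8, 148.7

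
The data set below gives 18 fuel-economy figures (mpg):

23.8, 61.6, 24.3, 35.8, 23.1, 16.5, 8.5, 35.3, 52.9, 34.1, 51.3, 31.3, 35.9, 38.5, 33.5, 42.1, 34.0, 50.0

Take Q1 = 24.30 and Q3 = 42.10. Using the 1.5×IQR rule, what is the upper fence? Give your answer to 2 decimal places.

IQR = Q3 − Q1 = 42.10 − 24.30 = 17.80.
Lower fence = Q1 − 1.5·IQR = 24.30 − 26.70 = -2.40.
Upper fence = Q3 + 1.5·IQR = 42.10 + 26.70 = 68.80.

68.80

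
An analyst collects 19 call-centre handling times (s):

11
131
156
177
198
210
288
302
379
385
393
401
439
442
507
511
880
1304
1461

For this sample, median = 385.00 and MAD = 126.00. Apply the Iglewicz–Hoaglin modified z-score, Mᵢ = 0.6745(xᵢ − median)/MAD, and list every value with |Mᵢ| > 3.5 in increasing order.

|Mᵢ| > 3.5 ⇔ |xᵢ − 385.00| > 3.5·126.00/0.6745 = 653.82.
So outliers lie outside [-268.82, 1038.82].
1304: M = 4.92 → outlier.
1461: M = 5.76 → outlier.

1304, 1461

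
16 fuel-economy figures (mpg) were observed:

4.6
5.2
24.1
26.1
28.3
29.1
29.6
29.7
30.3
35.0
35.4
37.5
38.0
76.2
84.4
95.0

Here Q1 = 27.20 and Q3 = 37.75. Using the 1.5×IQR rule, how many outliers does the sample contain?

5

IQR = 10.55; fences at 27.20 − 15.825 = 11.375 and 37.75 + 15.825 = 53.575.
Outside the cutoffs: 4.6, 5.2, 76.2, 84.4, 95.0.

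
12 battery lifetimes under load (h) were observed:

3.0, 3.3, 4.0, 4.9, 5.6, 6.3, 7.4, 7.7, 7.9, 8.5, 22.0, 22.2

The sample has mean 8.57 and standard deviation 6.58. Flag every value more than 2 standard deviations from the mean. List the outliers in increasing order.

22.0, 22.2

Cutoffs at x̄ ± 2s: 8.57 ± 2·6.58 = [-4.59, 21.73].
22.0: z = 2.04, |z| > 2 → outlier.
22.2: z = 2.07, |z| > 2 → outlier.
Every other value lies within [-4.59, 21.73].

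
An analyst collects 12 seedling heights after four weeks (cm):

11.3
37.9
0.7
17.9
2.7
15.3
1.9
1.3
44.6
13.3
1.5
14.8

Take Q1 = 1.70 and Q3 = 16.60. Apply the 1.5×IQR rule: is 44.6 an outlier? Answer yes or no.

yes

IQR = Q3 − Q1 = 16.60 − 1.70 = 14.90.
Lower fence = Q1 − 1.5·IQR = 1.70 − 22.35 = -20.65.
Upper fence = Q3 + 1.5·IQR = 16.60 + 22.35 = 38.95.
44.6 lies above the upper fence.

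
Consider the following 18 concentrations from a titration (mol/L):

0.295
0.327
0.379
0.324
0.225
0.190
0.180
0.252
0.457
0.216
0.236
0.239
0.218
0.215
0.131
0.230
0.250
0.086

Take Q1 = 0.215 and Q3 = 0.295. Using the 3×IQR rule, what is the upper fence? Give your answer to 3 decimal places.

IQR = Q3 − Q1 = 0.295 − 0.215 = 0.080.
Lower fence = Q1 − 3·IQR = 0.215 − 0.240 = -0.025.
Upper fence = Q3 + 3·IQR = 0.295 + 0.240 = 0.535.

0.535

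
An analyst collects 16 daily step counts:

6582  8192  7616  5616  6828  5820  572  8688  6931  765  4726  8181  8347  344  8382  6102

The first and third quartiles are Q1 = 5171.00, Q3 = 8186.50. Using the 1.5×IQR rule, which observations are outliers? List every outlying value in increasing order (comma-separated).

IQR = Q3 − Q1 = 8186.50 − 5171.00 = 3015.50.
Lower fence = Q1 − 1.5·IQR = 5171.00 − 4523.25 = 647.75.
Upper fence = Q3 + 1.5·IQR = 8186.50 + 4523.25 = 12709.75.
344 < 647.75 → outlier.
572 < 647.75 → outlier.
All remaining values lie within [647.75, 12709.75].

344, 572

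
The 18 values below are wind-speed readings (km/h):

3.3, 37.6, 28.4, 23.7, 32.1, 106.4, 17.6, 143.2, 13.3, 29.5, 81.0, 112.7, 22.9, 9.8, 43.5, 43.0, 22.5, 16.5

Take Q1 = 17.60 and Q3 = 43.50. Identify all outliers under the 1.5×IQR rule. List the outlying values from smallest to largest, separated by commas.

106.4, 112.7, 143.2

IQR = Q3 − Q1 = 43.50 − 17.60 = 25.90.
Lower fence = Q1 − 1.5·IQR = 17.60 − 38.85 = -21.25.
Upper fence = Q3 + 1.5·IQR = 43.50 + 38.85 = 82.35.
106.4 > 82.35 → outlier.
112.7 > 82.35 → outlier.
143.2 > 82.35 → outlier.
All remaining values lie within [-21.25, 82.35].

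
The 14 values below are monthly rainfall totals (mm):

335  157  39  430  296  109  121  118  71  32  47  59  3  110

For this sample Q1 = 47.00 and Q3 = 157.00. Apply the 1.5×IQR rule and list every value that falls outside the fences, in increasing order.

335, 430

IQR = Q3 − Q1 = 157.00 − 47.00 = 110.00.
Lower fence = Q1 − 1.5·IQR = 47.00 − 165.00 = -118.00.
Upper fence = Q3 + 1.5·IQR = 157.00 + 165.00 = 322.00.
335 > 322.00 → outlier.
430 > 322.00 → outlier.
All remaining values lie within [-118.00, 322.00].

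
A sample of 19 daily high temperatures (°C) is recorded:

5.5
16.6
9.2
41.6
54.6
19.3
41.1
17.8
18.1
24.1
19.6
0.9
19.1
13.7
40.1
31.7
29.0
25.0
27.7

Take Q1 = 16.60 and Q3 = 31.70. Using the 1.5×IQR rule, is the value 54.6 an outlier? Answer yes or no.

yes

IQR = Q3 − Q1 = 31.70 − 16.60 = 15.10.
Lower fence = Q1 − 1.5·IQR = 16.60 − 22.65 = -6.05.
Upper fence = Q3 + 1.5·IQR = 31.70 + 22.65 = 54.35.
54.6 lies above the upper fence.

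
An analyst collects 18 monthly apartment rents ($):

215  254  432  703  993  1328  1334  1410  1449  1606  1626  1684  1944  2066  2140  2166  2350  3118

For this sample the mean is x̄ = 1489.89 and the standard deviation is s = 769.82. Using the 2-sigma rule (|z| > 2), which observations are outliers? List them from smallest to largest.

3118

Cutoffs at x̄ ± 2s: 1489.89 ± 2·769.82 = [-49.75, 3029.53].
3118: z = 2.11, |z| > 2 → outlier.
Every other value lies within [-49.75, 3029.53].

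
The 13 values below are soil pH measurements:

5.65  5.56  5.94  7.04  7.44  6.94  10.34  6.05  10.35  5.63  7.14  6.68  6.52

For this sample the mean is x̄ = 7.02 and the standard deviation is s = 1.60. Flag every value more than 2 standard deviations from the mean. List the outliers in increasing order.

Cutoffs at x̄ ± 2s: 7.02 ± 2·1.60 = [3.82, 10.22].
10.34: z = 2.08, |z| > 2 → outlier.
10.35: z = 2.08, |z| > 2 → outlier.
Every other value lies within [3.82, 10.22].

10.34, 10.35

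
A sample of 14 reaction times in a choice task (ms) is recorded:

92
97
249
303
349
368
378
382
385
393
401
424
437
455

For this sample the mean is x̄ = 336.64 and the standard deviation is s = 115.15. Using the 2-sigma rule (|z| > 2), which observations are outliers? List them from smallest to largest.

Cutoffs at x̄ ± 2s: 336.64 ± 2·115.15 = [106.34, 566.94].
92: z = -2.12, |z| > 2 → outlier.
97: z = -2.08, |z| > 2 → outlier.
Every other value lies within [106.34, 566.94].

92, 97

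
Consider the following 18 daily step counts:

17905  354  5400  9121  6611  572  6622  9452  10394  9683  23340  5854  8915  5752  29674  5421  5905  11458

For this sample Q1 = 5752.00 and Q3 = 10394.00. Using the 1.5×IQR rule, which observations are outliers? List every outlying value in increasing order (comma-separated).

IQR = Q3 − Q1 = 10394.00 − 5752.00 = 4642.00.
Lower fence = Q1 − 1.5·IQR = 5752.00 − 6963.00 = -1211.00.
Upper fence = Q3 + 1.5·IQR = 10394.00 + 6963.00 = 17357.00.
17905 > 17357.00 → outlier.
23340 > 17357.00 → outlier.
29674 > 17357.00 → outlier.
All remaining values lie within [-1211.00, 17357.00].

17905, 23340, 29674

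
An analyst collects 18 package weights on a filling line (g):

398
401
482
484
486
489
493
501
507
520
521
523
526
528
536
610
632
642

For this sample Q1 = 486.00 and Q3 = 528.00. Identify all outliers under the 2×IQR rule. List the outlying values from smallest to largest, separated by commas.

IQR = Q3 − Q1 = 528.00 − 486.00 = 42.00.
Lower fence = Q1 − 2·IQR = 486.00 − 84.00 = 402.00.
Upper fence = Q3 + 2·IQR = 528.00 + 84.00 = 612.00.
398 < 402.00 → outlier.
401 < 402.00 → outlier.
632 > 612.00 → outlier.
642 > 612.00 → outlier.
All remaining values lie within [402.00, 612.00].

398, 401, 632, 642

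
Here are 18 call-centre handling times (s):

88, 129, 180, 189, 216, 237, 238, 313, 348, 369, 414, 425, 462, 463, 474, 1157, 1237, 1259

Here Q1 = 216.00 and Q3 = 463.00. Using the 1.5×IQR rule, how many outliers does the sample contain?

IQR = 247.00; fences at 216.00 − 370.50 = -154.50 and 463.00 + 370.50 = 833.50.
Outside the cutoffs: 1157, 1237, 1259.

3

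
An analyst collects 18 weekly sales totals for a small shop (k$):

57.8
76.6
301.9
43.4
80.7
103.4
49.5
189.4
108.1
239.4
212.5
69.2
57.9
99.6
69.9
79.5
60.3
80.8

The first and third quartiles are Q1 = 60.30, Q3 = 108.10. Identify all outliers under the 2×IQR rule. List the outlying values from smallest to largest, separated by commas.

IQR = Q3 − Q1 = 108.10 − 60.30 = 47.80.
Lower fence = Q1 − 2·IQR = 60.30 − 95.60 = -35.30.
Upper fence = Q3 + 2·IQR = 108.10 + 95.60 = 203.70.
212.5 > 203.70 → outlier.
239.4 > 203.70 → outlier.
301.9 > 203.70 → outlier.
All remaining values lie within [-35.30, 203.70].

212.5, 239.4, 301.9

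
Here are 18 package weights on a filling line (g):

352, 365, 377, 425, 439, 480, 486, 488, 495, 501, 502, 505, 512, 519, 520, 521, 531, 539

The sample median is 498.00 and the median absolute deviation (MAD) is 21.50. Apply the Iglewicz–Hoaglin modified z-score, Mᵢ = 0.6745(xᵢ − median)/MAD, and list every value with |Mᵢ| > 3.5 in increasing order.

|Mᵢ| > 3.5 ⇔ |xᵢ − 498.00| > 3.5·21.50/0.6745 = 111.56.
So outliers lie outside [386.44, 609.56].
352: M = -4.58 → outlier.
365: M = -4.17 → outlier.
377: M = -3.80 → outlier.

352, 365, 377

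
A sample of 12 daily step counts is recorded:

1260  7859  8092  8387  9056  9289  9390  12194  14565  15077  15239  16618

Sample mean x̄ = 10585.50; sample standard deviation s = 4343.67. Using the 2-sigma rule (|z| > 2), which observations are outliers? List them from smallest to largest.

1260

Cutoffs at x̄ ± 2s: 10585.50 ± 2·4343.67 = [1898.16, 19272.84].
1260: z = -2.15, |z| > 2 → outlier.
Every other value lies within [1898.16, 19272.84].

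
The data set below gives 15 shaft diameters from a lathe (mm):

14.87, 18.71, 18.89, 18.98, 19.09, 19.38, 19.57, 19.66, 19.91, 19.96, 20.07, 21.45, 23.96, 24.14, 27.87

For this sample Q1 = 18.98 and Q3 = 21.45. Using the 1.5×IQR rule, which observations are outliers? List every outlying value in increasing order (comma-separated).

14.87, 27.87

IQR = Q3 − Q1 = 21.45 − 18.98 = 2.47.
Lower fence = Q1 − 1.5·IQR = 18.98 − 3.705 = 15.275.
Upper fence = Q3 + 1.5·IQR = 21.45 + 3.705 = 25.155.
14.87 < 15.275 → outlier.
27.87 > 25.155 → outlier.
All remaining values lie within [15.275, 25.155].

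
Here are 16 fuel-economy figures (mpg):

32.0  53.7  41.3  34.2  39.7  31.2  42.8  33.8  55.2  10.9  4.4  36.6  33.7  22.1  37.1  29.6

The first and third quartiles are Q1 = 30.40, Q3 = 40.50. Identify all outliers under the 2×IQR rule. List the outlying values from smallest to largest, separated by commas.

4.4

IQR = Q3 − Q1 = 40.50 − 30.40 = 10.10.
Lower fence = Q1 − 2·IQR = 30.40 − 20.20 = 10.20.
Upper fence = Q3 + 2·IQR = 40.50 + 20.20 = 60.70.
4.4 < 10.20 → outlier.
All remaining values lie within [10.20, 60.70].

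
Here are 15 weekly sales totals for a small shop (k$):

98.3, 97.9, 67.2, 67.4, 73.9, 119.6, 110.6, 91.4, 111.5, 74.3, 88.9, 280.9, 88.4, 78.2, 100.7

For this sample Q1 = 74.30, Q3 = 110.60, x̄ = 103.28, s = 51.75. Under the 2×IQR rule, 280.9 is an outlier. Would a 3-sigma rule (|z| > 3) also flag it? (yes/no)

yes

z = (280.9 − 103.28) / 51.75 = 3.43.
|z| = 3.43 > 3.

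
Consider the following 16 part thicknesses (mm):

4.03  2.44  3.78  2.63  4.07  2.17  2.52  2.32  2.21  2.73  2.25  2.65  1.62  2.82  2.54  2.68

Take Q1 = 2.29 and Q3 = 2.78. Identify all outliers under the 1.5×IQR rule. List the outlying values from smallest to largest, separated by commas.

IQR = Q3 − Q1 = 2.78 − 2.29 = 0.49.
Lower fence = Q1 − 1.5·IQR = 2.29 − 0.735 = 1.555.
Upper fence = Q3 + 1.5·IQR = 2.78 + 0.735 = 3.515.
3.78 > 3.515 → outlier.
4.03 > 3.515 → outlier.
4.07 > 3.515 → outlier.
All remaining values lie within [1.555, 3.515].

3.78, 4.03, 4.07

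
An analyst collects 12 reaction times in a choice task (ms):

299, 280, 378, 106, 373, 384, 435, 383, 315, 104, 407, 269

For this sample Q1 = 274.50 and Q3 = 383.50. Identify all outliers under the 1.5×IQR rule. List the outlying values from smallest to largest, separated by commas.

104, 106

IQR = Q3 − Q1 = 383.50 − 274.50 = 109.00.
Lower fence = Q1 − 1.5·IQR = 274.50 − 163.50 = 111.00.
Upper fence = Q3 + 1.5·IQR = 383.50 + 163.50 = 547.00.
104 < 111.00 → outlier.
106 < 111.00 → outlier.
All remaining values lie within [111.00, 547.00].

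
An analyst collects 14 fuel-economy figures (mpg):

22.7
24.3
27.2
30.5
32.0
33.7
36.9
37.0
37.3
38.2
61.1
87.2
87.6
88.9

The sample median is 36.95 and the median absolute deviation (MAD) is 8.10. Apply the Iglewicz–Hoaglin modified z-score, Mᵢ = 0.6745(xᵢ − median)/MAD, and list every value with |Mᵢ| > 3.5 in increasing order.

87.2, 87.6, 88.9

|Mᵢ| > 3.5 ⇔ |xᵢ − 36.95| > 3.5·8.10/0.6745 = 42.03.
So outliers lie outside [-5.08, 78.98].
87.2: M = 4.18 → outlier.
87.6: M = 4.22 → outlier.
88.9: M = 4.33 → outlier.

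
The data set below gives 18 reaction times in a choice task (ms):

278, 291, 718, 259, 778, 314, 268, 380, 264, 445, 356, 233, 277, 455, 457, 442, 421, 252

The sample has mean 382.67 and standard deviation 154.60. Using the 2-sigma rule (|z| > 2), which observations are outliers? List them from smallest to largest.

Cutoffs at x̄ ± 2s: 382.67 ± 2·154.60 = [73.47, 691.87].
718: z = 2.17, |z| > 2 → outlier.
778: z = 2.56, |z| > 2 → outlier.
Every other value lies within [73.47, 691.87].

718, 778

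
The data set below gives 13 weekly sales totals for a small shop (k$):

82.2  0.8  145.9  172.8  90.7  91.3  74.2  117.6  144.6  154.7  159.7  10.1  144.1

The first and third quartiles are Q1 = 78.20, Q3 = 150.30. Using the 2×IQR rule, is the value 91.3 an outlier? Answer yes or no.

no

IQR = Q3 − Q1 = 150.30 − 78.20 = 72.10.
Lower fence = Q1 − 2·IQR = 78.20 − 144.20 = -66.00.
Upper fence = Q3 + 2·IQR = 150.30 + 144.20 = 294.50.
91.3 lies within [-66.00, 294.50].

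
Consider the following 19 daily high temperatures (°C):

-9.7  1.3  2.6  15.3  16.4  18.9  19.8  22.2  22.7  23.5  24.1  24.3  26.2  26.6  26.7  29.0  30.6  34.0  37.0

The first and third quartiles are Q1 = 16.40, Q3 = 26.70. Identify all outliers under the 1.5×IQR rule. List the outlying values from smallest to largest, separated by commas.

IQR = Q3 − Q1 = 26.70 − 16.40 = 10.30.
Lower fence = Q1 − 1.5·IQR = 16.40 − 15.45 = 0.95.
Upper fence = Q3 + 1.5·IQR = 26.70 + 15.45 = 42.15.
-9.7 < 0.95 → outlier.
All remaining values lie within [0.95, 42.15].

-9.7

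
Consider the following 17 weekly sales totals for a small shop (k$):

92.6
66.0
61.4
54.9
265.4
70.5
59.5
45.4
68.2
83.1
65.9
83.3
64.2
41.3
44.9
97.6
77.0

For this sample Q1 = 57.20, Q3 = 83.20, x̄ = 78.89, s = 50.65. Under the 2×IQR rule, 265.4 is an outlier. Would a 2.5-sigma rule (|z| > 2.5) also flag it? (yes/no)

yes

z = (265.4 − 78.89) / 50.65 = 3.68.
|z| = 3.68 > 2.5.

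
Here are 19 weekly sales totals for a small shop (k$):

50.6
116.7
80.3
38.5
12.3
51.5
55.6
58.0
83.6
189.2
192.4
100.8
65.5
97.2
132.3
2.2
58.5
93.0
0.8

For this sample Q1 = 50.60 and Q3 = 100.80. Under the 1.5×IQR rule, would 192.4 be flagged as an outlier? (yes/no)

yes

IQR = Q3 − Q1 = 100.80 − 50.60 = 50.20.
Lower fence = Q1 − 1.5·IQR = 50.60 − 75.30 = -24.70.
Upper fence = Q3 + 1.5·IQR = 100.80 + 75.30 = 176.10.
192.4 lies above the upper fence.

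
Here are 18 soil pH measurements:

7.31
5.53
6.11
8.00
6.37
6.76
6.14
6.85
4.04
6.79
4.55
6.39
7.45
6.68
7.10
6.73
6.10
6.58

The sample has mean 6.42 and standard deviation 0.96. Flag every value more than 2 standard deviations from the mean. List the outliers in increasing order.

4.04

Cutoffs at x̄ ± 2s: 6.42 ± 2·0.96 = [4.50, 8.34].
4.04: z = -2.48, |z| > 2 → outlier.
Every other value lies within [4.50, 8.34].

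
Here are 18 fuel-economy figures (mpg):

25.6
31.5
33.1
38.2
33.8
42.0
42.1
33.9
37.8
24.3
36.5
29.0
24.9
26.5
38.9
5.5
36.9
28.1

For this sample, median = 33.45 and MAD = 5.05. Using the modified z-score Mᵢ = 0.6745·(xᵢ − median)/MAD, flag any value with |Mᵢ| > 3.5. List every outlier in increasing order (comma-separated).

5.5

|Mᵢ| > 3.5 ⇔ |xᵢ − 33.45| > 3.5·5.05/0.6745 = 26.20.
So outliers lie outside [7.25, 59.65].
5.5: M = -3.73 → outlier.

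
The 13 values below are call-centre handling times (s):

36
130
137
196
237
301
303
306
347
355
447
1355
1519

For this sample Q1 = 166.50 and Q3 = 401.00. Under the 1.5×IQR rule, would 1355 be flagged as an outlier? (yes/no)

yes

IQR = Q3 − Q1 = 401.00 − 166.50 = 234.50.
Lower fence = Q1 − 1.5·IQR = 166.50 − 351.75 = -185.25.
Upper fence = Q3 + 1.5·IQR = 401.00 + 351.75 = 752.75.
1355 lies above the upper fence.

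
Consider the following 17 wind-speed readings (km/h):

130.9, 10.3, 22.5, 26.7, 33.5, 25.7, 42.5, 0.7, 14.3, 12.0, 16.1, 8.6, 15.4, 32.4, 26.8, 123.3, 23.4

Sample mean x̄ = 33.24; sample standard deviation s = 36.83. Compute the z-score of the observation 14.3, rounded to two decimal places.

-0.51

z = (14.3 − 33.24) / 36.83 = -0.51.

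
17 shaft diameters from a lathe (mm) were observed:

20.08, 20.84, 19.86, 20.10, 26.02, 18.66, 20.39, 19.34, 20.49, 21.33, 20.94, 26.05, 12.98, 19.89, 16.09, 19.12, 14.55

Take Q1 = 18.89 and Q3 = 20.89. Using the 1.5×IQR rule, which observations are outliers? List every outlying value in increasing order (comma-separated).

IQR = Q3 − Q1 = 20.89 − 18.89 = 2.00.
Lower fence = Q1 − 1.5·IQR = 18.89 − 3.00 = 15.89.
Upper fence = Q3 + 1.5·IQR = 20.89 + 3.00 = 23.89.
12.98 < 15.89 → outlier.
14.55 < 15.89 → outlier.
26.02 > 23.89 → outlier.
26.05 > 23.89 → outlier.
All remaining values lie within [15.89, 23.89].

12.98, 14.55, 26.02, 26.05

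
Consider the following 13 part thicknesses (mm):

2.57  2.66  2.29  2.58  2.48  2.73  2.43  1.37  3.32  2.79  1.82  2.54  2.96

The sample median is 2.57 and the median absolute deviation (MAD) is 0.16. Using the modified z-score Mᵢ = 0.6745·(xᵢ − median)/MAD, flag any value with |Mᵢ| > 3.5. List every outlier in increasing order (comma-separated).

1.37

|Mᵢ| > 3.5 ⇔ |xᵢ − 2.57| > 3.5·0.16/0.6745 = 0.83.
So outliers lie outside [1.74, 3.40].
1.37: M = -5.06 → outlier.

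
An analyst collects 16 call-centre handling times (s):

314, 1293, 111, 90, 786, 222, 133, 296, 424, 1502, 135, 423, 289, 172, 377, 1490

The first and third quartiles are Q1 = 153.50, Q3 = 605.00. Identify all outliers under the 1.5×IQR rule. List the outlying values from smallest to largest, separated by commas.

IQR = Q3 − Q1 = 605.00 − 153.50 = 451.50.
Lower fence = Q1 − 1.5·IQR = 153.50 − 677.25 = -523.75.
Upper fence = Q3 + 1.5·IQR = 605.00 + 677.25 = 1282.25.
1293 > 1282.25 → outlier.
1490 > 1282.25 → outlier.
1502 > 1282.25 → outlier.
All remaining values lie within [-523.75, 1282.25].

1293, 1490, 1502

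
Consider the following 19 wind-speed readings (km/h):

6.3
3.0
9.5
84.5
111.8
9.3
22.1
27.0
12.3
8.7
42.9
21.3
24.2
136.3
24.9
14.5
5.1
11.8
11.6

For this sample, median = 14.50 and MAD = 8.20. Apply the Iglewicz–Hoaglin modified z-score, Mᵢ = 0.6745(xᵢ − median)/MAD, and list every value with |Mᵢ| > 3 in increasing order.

84.5, 111.8, 136.3

|Mᵢ| > 3 ⇔ |xᵢ − 14.50| > 3·8.20/0.6745 = 36.47.
So outliers lie outside [-21.97, 50.97].
84.5: M = 5.76 → outlier.
111.8: M = 8.00 → outlier.
136.3: M = 10.02 → outlier.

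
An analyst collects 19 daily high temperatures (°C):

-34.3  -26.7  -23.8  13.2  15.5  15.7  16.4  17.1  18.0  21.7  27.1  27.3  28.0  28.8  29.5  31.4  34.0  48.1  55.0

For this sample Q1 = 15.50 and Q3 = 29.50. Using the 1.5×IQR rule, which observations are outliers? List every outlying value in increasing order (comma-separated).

IQR = Q3 − Q1 = 29.50 − 15.50 = 14.00.
Lower fence = Q1 − 1.5·IQR = 15.50 − 21.00 = -5.50.
Upper fence = Q3 + 1.5·IQR = 29.50 + 21.00 = 50.50.
-34.3 < -5.50 → outlier.
-26.7 < -5.50 → outlier.
-23.8 < -5.50 → outlier.
55.0 > 50.50 → outlier.
All remaining values lie within [-5.50, 50.50].

-34.3, -26.7, -23.8, 55.0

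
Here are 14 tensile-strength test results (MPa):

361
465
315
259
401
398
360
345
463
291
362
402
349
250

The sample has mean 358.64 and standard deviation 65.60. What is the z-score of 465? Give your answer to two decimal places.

1.62

z = (465 − 358.64) / 65.60 = 1.62.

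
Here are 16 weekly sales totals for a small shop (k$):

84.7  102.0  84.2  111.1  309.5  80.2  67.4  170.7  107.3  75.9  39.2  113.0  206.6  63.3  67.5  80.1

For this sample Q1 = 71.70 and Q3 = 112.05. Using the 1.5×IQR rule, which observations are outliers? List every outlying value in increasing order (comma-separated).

206.6, 309.5

IQR = Q3 − Q1 = 112.05 − 71.70 = 40.35.
Lower fence = Q1 − 1.5·IQR = 71.70 − 60.525 = 11.175.
Upper fence = Q3 + 1.5·IQR = 112.05 + 60.525 = 172.575.
206.6 > 172.575 → outlier.
309.5 > 172.575 → outlier.
All remaining values lie within [11.175, 172.575].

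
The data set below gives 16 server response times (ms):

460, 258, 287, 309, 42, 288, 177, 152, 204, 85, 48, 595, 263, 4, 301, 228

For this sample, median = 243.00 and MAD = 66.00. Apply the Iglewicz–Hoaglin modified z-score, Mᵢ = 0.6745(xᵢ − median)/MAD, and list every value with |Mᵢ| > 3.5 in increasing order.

595

|Mᵢ| > 3.5 ⇔ |xᵢ − 243.00| > 3.5·66.00/0.6745 = 342.48.
So outliers lie outside [-99.48, 585.48].
595: M = 3.60 → outlier.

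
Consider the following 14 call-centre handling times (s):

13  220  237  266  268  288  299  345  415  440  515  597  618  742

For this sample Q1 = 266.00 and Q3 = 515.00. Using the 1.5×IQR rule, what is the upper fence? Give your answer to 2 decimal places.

IQR = Q3 − Q1 = 515.00 − 266.00 = 249.00.
Lower fence = Q1 − 1.5·IQR = 266.00 − 373.50 = -107.50.
Upper fence = Q3 + 1.5·IQR = 515.00 + 373.50 = 888.50.

888.50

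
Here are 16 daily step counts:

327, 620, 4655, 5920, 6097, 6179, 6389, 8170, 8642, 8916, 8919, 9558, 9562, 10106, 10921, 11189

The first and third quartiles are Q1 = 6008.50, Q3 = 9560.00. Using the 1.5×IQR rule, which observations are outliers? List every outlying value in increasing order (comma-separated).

IQR = Q3 − Q1 = 9560.00 − 6008.50 = 3551.50.
Lower fence = Q1 − 1.5·IQR = 6008.50 − 5327.25 = 681.25.
Upper fence = Q3 + 1.5·IQR = 9560.00 + 5327.25 = 14887.25.
327 < 681.25 → outlier.
620 < 681.25 → outlier.
All remaining values lie within [681.25, 14887.25].

327, 620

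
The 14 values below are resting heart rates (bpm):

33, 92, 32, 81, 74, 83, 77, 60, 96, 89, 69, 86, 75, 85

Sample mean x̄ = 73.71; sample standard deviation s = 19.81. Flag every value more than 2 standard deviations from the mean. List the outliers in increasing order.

Cutoffs at x̄ ± 2s: 73.71 ± 2·19.81 = [34.09, 113.33].
32: z = -2.11, |z| > 2 → outlier.
33: z = -2.06, |z| > 2 → outlier.
Every other value lies within [34.09, 113.33].

32, 33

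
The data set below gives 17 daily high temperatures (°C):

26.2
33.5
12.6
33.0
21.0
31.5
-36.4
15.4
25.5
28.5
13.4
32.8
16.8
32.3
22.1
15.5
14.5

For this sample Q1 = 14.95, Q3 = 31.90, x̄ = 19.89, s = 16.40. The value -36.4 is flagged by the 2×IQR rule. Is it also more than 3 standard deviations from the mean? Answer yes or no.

yes

z = (-36.4 − 19.89) / 16.40 = -3.43.
|z| = 3.43 > 3.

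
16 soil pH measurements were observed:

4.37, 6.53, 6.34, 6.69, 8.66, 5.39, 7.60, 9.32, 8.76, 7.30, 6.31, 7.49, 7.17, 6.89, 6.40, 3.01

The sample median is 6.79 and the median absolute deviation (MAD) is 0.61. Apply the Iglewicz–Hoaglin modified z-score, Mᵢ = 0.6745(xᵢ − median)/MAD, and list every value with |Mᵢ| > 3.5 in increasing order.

3.01

|Mᵢ| > 3.5 ⇔ |xᵢ − 6.79| > 3.5·0.61/0.6745 = 3.17.
So outliers lie outside [3.62, 9.96].
3.01: M = -4.18 → outlier.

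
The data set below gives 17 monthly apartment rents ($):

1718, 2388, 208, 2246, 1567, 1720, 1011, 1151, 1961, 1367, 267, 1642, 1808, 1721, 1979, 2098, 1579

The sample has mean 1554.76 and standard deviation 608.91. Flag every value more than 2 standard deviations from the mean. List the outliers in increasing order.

Cutoffs at x̄ ± 2s: 1554.76 ± 2·608.91 = [336.94, 2772.58].
208: z = -2.21, |z| > 2 → outlier.
267: z = -2.11, |z| > 2 → outlier.
Every other value lies within [336.94, 2772.58].

208, 267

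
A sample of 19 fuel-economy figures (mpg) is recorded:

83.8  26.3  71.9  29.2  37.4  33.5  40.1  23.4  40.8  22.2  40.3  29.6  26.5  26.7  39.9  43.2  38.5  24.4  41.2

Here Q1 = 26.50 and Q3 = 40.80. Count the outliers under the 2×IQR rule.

2

IQR = 14.30; fences at 26.50 − 28.60 = -2.10 and 40.80 + 28.60 = 69.40.
Outside the cutoffs: 71.9, 83.8.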